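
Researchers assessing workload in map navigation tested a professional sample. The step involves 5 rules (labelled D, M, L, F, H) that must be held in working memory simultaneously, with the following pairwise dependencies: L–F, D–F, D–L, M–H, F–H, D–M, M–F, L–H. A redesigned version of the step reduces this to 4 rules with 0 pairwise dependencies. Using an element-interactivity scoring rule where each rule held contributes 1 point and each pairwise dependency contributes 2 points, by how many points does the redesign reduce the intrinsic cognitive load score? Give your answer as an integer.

17

Original: 5 × 1 + 8 × 2 = 5 + 16 = 21.
Redesigned: 4 × 1 + 0 × 2 = 4 + 0 = 4.
Reduction = 21 − 4 = 17.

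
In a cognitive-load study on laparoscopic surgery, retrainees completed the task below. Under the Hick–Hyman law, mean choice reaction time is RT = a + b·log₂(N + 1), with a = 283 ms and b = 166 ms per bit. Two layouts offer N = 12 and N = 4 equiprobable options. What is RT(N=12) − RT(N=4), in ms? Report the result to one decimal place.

228.8

RT(12) = 283 + 166·log₂(13) = 283 + 166·3.7004 = 897.2664 ms.
RT(4) = 283 + 166·log₂(5) = 283 + 166·2.3219 = 668.4354 ms.
Difference = 897.2664 − 668.4354 = 228.8310 ≈ 228.8 ms.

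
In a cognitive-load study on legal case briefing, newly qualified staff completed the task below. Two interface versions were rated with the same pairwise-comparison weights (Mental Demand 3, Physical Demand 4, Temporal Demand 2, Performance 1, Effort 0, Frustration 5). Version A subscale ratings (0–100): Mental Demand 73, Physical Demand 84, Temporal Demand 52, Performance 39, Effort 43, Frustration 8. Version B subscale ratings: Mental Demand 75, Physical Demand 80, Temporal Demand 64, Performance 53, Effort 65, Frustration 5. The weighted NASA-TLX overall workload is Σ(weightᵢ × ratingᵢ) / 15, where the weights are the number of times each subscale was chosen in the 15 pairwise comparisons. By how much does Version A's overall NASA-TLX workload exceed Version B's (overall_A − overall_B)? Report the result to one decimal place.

-0.9

Version A weighted sum = 3·73 + 4·84 + 2·52 + 1·39 + 0·43 + 5·8 = 219 + 336 + 104 + 39 + 0 + 40 = 738; overall_A = 738/15 = 49.2000.
Version B weighted sum = 3·75 + 4·80 + 2·64 + 1·53 + 0·65 + 5·5 = 225 + 320 + 128 + 53 + 0 + 25 = 751; overall_B = 751/15 = 50.0667.
Difference = 49.2000 − 50.0667 = -0.8667 ≈ -0.9.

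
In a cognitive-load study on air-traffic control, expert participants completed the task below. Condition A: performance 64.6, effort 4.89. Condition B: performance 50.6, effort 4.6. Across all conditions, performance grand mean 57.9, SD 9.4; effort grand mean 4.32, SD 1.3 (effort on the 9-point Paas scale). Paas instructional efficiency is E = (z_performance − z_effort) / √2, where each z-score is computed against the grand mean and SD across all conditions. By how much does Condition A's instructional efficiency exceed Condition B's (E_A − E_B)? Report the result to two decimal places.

Condition A: z_P = (64.6 − 57.9)/9.4 = 0.7128; z_E = (4.89 − 4.32)/1.3 = 0.4385; E_A = (0.7128 − 0.4385)/√2 = 0.1940.
Condition B: z_P = (50.6 − 57.9)/9.4 = -0.7766; z_E = (4.6 − 4.32)/1.3 = 0.2154; E_B = (-0.7766 − 0.2154)/√2 = -0.7014.
E_A − E_B = 0.1940 − (-0.7014) = 0.8954 ≈ 0.90.

0.90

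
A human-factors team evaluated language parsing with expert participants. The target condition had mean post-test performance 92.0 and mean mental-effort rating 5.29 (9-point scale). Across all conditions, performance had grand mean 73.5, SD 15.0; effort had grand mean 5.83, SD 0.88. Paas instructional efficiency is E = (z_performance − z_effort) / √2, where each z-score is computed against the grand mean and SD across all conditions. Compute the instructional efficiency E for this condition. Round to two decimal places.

1.31

z_performance = (92.0 − 73.5) / 15.0 = 18.5000 / 15.0 = 1.2333.
z_effort = (5.29 − 5.83) / 0.88 = -0.5400 / 0.88 = -0.6136.
z_P − z_E = 1.2333 − (-0.6136) = 1.8469.
E = 1.8469 / √2 = 1.8469 / 1.41421 = 1.3060 ≈ 1.31.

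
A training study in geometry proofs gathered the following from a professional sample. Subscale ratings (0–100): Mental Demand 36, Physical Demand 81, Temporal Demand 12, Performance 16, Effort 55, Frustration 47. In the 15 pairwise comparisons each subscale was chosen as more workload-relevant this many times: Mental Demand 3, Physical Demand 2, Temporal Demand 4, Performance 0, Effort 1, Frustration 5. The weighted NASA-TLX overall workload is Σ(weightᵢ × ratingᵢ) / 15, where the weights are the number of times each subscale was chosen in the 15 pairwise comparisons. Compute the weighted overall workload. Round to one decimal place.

40.5

The tallies are the weights (they sum to 15).
Weighted sum = 3·36 + 2·81 + 4·12 + 0·16 + 1·55 + 5·47
            = 108 + 162 + 48 + 0 + 55 + 235 = 608.
Overall workload = 608 / 15 = 40.5333 ≈ 40.5.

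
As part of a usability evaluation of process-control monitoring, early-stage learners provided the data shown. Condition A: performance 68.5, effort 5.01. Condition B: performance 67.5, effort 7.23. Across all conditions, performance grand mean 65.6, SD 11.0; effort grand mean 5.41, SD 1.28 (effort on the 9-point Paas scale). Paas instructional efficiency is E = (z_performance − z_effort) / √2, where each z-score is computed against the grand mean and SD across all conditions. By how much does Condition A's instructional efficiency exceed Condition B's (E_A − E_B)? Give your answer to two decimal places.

1.29

Condition A: z_P = (68.5 − 65.6)/11.0 = 0.2636; z_E = (5.01 − 5.41)/1.28 = -0.3125; E_A = (0.2636 − (-0.3125))/√2 = 0.4074.
Condition B: z_P = (67.5 − 65.6)/11.0 = 0.1727; z_E = (7.23 − 5.41)/1.28 = 1.4219; E_B = (0.1727 − 1.4219)/√2 = -0.8833.
E_A − E_B = 0.4074 − (-0.8833) = 1.2907 ≈ 1.29.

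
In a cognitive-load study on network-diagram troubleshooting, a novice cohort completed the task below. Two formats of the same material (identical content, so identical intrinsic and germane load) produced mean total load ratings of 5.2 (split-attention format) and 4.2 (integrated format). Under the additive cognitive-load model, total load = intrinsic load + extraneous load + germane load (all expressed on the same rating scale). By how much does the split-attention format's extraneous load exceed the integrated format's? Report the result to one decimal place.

Intrinsic and germane load are equal across formats, so the difference in total load equals the difference in extraneous load.
Extraneous-load difference = 5.2 − 4.2 = 1.0.

1.0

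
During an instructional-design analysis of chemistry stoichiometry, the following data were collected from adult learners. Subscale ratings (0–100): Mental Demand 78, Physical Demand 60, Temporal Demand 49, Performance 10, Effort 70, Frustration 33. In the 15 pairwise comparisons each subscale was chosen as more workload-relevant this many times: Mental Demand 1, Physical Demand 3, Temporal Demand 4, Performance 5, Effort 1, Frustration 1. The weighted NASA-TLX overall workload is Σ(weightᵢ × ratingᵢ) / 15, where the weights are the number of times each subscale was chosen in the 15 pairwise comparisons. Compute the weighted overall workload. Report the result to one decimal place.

40.5

The tallies are the weights (they sum to 15).
Weighted sum = 1·78 + 3·60 + 4·49 + 5·10 + 1·70 + 1·33
            = 78 + 180 + 196 + 50 + 70 + 33 = 607.
Overall workload = 607 / 15 = 40.4667 ≈ 40.5.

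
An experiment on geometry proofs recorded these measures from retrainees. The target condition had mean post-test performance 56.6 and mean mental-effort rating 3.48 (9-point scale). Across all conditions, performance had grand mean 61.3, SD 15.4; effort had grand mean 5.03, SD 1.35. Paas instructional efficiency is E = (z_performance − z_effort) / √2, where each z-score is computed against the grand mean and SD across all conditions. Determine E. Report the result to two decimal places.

z_performance = (56.6 − 61.3) / 15.4 = -4.7000 / 15.4 = -0.3052.
z_effort = (3.48 − 5.03) / 1.35 = -1.5500 / 1.35 = -1.1481.
z_P − z_E = -0.3052 − (-1.1481) = 0.8429.
E = 0.8429 / √2 = 0.8429 / 1.41421 = 0.5960 ≈ 0.60.

0.60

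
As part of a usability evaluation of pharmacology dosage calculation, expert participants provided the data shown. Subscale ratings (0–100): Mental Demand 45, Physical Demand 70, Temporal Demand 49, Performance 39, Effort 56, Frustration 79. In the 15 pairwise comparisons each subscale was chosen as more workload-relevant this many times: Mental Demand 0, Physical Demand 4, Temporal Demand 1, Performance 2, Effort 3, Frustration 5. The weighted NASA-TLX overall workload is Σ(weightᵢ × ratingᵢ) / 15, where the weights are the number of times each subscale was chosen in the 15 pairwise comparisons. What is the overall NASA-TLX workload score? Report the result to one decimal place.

64.7

The tallies are the weights (they sum to 15).
Weighted sum = 0·45 + 4·70 + 1·49 + 2·39 + 3·56 + 5·79
            = 0 + 280 + 49 + 78 + 168 + 395 = 970.
Overall workload = 970 / 15 = 64.6667 ≈ 64.7.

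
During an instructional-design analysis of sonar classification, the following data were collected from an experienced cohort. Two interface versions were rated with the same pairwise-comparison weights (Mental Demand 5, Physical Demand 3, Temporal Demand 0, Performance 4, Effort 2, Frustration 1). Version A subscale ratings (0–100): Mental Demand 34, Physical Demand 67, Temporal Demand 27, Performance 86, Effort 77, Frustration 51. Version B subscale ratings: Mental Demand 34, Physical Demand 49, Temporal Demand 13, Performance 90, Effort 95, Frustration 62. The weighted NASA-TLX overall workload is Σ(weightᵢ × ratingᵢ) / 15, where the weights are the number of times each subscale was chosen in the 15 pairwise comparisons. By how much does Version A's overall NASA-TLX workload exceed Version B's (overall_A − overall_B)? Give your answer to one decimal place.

-0.6

Version A weighted sum = 5·34 + 3·67 + 0·27 + 4·86 + 2·77 + 1·51 = 170 + 201 + 0 + 344 + 154 + 51 = 920; overall_A = 920/15 = 61.3333.
Version B weighted sum = 5·34 + 3·49 + 0·13 + 4·90 + 2·95 + 1·62 = 170 + 147 + 0 + 360 + 190 + 62 = 929; overall_B = 929/15 = 61.9333.
Difference = 61.3333 − 61.9333 = -0.6000 ≈ -0.6.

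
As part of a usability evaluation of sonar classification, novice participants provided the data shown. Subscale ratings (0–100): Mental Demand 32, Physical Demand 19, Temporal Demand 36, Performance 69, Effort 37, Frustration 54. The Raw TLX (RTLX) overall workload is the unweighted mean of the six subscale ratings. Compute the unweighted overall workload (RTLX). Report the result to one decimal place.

Sum of ratings = 32 + 19 + 36 + 69 + 37 + 54 = 247.
RTLX = 247 / 6 = 41.1667 ≈ 41.2.

41.2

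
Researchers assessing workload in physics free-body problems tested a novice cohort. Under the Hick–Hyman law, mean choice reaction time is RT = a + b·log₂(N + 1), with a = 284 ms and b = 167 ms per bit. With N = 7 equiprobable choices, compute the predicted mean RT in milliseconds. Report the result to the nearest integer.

log₂(7 + 1) = log₂(8) = 3.0000.
RT = 284 + 167 × 3.0000 = 284 + 501.0000 = 785.0000 ms.
≈ 785 ms.

785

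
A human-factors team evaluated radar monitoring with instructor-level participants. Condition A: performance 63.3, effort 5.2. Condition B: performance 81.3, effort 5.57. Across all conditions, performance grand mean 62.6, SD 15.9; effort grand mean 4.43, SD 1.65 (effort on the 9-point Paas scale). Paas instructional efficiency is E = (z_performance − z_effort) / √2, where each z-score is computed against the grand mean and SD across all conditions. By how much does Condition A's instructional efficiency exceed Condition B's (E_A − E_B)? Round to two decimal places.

-0.64

Condition A: z_P = (63.3 − 62.6)/15.9 = 0.0440; z_E = (5.2 − 4.43)/1.65 = 0.4667; E_A = (0.0440 − 0.4667)/√2 = -0.2989.
Condition B: z_P = (81.3 − 62.6)/15.9 = 1.1761; z_E = (5.57 − 4.43)/1.65 = 0.6909; E_B = (1.1761 − 0.6909)/√2 = 0.3431.
E_A − E_B = -0.2989 − 0.3431 = -0.6420 ≈ -0.64.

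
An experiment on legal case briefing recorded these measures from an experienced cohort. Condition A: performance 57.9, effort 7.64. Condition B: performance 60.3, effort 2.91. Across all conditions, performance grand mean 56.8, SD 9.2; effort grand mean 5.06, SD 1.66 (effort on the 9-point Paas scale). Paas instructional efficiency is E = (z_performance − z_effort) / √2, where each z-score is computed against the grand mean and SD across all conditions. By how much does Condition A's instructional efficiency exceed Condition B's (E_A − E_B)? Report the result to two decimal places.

-2.20

Condition A: z_P = (57.9 − 56.8)/9.2 = 0.1196; z_E = (7.64 − 5.06)/1.66 = 1.5542; E_A = (0.1196 − 1.5542)/√2 = -1.0144.
Condition B: z_P = (60.3 − 56.8)/9.2 = 0.3804; z_E = (2.91 − 5.06)/1.66 = -1.2952; E_B = (0.3804 − (-1.2952))/√2 = 1.1848.
E_A − E_B = -1.0144 − 1.1848 = -2.1992 ≈ -2.20.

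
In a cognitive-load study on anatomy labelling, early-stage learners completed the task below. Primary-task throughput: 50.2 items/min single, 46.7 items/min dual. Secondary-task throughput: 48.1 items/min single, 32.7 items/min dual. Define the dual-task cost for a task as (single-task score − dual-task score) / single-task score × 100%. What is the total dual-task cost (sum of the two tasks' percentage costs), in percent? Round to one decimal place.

Primary cost = (50.2 − 46.7) / 50.2 × 100% = 6.9721%.
Secondary cost = (48.1 − 32.7) / 48.1 × 100% = 32.0166%.
Total = 6.9721% + 32.0166% = 38.9887% ≈ 39.0%.

39.0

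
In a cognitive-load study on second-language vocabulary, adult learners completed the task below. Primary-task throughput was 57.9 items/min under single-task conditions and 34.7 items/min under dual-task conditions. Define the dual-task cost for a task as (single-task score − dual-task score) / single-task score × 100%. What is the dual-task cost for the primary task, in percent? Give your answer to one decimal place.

40.1

Cost = (57.9 − 34.7) / 57.9 × 100%
     = 23.2000 / 57.9 × 100% = 40.0691%.
≈ 40.1%.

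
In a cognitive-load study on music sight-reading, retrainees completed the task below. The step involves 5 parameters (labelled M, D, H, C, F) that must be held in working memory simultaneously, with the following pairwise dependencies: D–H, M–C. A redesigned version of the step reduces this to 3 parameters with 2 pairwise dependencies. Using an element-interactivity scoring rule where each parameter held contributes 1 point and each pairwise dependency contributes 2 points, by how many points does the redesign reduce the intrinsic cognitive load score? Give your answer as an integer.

2

Original: 5 × 1 + 2 × 2 = 5 + 4 = 9.
Redesigned: 3 × 1 + 2 × 2 = 3 + 4 = 7.
Reduction = 9 − 7 = 2.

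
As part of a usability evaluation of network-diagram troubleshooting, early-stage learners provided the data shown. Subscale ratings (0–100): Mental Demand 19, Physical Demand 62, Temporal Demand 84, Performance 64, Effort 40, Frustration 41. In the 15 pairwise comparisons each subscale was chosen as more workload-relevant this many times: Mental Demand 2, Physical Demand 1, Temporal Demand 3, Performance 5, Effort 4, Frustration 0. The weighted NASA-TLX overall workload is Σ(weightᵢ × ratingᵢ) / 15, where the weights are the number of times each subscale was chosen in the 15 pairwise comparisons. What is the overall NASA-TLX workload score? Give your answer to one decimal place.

55.5

The tallies are the weights (they sum to 15).
Weighted sum = 2·19 + 1·62 + 3·84 + 5·64 + 4·40 + 0·41
            = 38 + 62 + 252 + 320 + 160 + 0 = 832.
Overall workload = 832 / 15 = 55.4667 ≈ 55.5.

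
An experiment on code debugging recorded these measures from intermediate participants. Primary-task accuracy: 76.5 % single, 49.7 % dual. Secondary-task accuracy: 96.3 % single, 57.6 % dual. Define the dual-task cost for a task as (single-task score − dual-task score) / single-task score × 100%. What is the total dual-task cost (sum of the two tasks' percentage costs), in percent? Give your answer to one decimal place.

75.2

Primary cost = (76.5 − 49.7) / 76.5 × 100% = 35.0327%.
Secondary cost = (96.3 − 57.6) / 96.3 × 100% = 40.1869%.
Total = 35.0327% + 40.1869% = 75.2196% ≈ 75.2%.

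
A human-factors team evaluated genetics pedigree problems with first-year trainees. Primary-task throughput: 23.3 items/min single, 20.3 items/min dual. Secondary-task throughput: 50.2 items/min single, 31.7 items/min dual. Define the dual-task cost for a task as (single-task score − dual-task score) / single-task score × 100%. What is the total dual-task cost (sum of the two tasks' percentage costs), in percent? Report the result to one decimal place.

Primary cost = (23.3 − 20.3) / 23.3 × 100% = 12.8755%.
Secondary cost = (50.2 − 31.7) / 50.2 × 100% = 36.8526%.
Total = 12.8755% + 36.8526% = 49.7281% ≈ 49.7%.

49.7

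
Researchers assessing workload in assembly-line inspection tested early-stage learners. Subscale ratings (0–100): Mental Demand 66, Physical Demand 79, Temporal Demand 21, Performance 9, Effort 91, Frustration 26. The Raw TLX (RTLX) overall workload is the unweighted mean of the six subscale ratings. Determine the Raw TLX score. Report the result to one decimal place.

48.7

Sum of ratings = 66 + 79 + 21 + 9 + 91 + 26 = 292.
RTLX = 292 / 6 = 48.6667 ≈ 48.7.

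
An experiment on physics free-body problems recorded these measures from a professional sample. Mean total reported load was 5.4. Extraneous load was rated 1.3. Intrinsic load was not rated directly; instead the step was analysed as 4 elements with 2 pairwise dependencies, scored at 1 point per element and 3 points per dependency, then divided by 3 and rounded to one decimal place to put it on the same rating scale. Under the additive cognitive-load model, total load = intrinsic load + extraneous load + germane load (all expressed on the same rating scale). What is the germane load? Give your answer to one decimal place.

0.8

Intrinsic (element-interactivity): (4 × 1 + 2 × 3) / 3 = 10 / 3 = 3.3333 → 3.3.
germane load = total − intrinsic − extraneous
             = 5.4 − 3.3 − 1.3 = 0.8.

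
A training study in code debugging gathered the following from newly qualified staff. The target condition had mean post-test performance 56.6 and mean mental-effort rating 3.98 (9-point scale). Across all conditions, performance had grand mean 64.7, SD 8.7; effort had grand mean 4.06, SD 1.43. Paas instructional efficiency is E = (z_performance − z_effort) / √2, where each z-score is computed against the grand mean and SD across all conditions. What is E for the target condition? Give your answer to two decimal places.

z_performance = (56.6 − 64.7) / 8.7 = -8.1000 / 8.7 = -0.9310.
z_effort = (3.98 − 4.06) / 1.43 = -0.0800 / 1.43 = -0.0559.
z_P − z_E = -0.9310 − (-0.0559) = -0.8751.
E = -0.8751 / √2 = -0.8751 / 1.41421 = -0.6188 ≈ -0.62.

-0.62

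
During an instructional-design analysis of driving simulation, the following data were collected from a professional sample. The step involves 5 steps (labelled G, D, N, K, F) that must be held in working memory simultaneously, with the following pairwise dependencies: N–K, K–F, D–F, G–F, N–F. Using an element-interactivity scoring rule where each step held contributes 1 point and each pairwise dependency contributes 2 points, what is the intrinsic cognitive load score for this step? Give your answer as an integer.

Count of steps held simultaneously: 5.
Count of pairwise dependencies listed: 5.
Element contribution: 5 × 1 = 5.
Interaction contribution: 5 × 2 = 10.
Intrinsic load = 5 + 10 = 15.

15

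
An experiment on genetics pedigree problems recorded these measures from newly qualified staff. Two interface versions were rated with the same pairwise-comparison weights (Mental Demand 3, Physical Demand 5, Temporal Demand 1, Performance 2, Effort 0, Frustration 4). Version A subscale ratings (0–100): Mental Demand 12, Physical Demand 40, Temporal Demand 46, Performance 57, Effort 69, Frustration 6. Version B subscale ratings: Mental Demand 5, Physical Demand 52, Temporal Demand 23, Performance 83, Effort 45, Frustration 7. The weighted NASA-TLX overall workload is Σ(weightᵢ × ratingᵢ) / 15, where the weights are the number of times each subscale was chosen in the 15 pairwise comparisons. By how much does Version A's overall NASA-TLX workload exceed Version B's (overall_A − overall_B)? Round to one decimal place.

Version A weighted sum = 3·12 + 5·40 + 1·46 + 2·57 + 0·69 + 4·6 = 36 + 200 + 46 + 114 + 0 + 24 = 420; overall_A = 420/15 = 28.0000.
Version B weighted sum = 3·5 + 5·52 + 1·23 + 2·83 + 0·45 + 4·7 = 15 + 260 + 23 + 166 + 0 + 28 = 492; overall_B = 492/15 = 32.8000.
Difference = 28.0000 − 32.8000 = -4.8000 ≈ -4.8.

-4.8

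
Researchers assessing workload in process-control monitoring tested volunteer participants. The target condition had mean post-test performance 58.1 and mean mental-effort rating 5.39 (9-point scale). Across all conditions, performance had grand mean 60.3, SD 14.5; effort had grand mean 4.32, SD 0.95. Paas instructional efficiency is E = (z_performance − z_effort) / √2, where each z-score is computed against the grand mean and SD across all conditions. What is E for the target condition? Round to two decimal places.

z_performance = (58.1 − 60.3) / 14.5 = -2.2000 / 14.5 = -0.1517.
z_effort = (5.39 − 4.32) / 0.95 = 1.0700 / 0.95 = 1.1263.
z_P − z_E = -0.1517 − 1.1263 = -1.2780.
E = -1.2780 / √2 = -1.2780 / 1.41421 = -0.9037 ≈ -0.90.

-0.90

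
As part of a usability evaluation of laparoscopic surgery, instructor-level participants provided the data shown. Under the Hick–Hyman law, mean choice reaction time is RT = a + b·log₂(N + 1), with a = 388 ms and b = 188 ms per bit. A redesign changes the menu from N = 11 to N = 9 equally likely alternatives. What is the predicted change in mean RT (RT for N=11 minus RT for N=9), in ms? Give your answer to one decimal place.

RT(11) = 388 + 188·log₂(12) = 388 + 188·3.5850 = 1061.9800 ms.
RT(9) = 388 + 188·log₂(10) = 388 + 188·3.3219 = 1012.5172 ms.
Difference = 1061.9800 − 1012.5172 = 49.4628 ≈ 49.5 ms.

49.5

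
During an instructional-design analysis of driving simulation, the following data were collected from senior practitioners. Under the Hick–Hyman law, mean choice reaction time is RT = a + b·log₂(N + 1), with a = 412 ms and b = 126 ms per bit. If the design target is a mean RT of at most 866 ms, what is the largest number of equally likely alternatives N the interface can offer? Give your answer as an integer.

Set 412 + 126·log₂(N + 1) ≤ 866.
log₂(N + 1) ≤ (866 − 412) / 126 = 3.6032.
N + 1 ≤ 2^3.6032 = 12.1527.
N ≤ 11.1527, so the largest integer N is 11.

11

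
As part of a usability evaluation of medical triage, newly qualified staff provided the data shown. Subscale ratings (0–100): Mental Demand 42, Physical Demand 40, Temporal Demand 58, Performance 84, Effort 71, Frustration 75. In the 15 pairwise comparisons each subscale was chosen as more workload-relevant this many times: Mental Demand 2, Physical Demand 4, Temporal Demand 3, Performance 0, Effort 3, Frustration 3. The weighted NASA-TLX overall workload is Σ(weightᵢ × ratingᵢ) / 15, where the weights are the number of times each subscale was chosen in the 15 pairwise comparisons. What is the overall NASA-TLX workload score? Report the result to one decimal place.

57.1

The tallies are the weights (they sum to 15).
Weighted sum = 2·42 + 4·40 + 3·58 + 0·84 + 3·71 + 3·75
            = 84 + 160 + 174 + 0 + 213 + 225 = 856.
Overall workload = 856 / 15 = 57.0667 ≈ 57.1.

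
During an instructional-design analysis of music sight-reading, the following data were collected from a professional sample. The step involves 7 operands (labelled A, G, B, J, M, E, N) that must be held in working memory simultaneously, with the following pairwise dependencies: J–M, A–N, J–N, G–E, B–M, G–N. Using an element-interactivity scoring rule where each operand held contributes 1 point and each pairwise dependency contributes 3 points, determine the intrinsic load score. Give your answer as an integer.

25

Count of operands held simultaneously: 7.
Count of pairwise dependencies listed: 6.
Element contribution: 7 × 1 = 7.
Interaction contribution: 6 × 3 = 18.
Intrinsic load = 7 + 18 = 25.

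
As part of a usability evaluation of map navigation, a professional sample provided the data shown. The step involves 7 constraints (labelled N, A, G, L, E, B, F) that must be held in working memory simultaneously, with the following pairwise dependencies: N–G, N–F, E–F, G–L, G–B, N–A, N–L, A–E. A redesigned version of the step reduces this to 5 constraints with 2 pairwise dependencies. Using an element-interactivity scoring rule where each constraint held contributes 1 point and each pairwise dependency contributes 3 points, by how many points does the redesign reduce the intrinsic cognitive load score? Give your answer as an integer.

20

Original: 7 × 1 + 8 × 3 = 7 + 24 = 31.
Redesigned: 5 × 1 + 2 × 3 = 5 + 6 = 11.
Reduction = 31 − 11 = 20.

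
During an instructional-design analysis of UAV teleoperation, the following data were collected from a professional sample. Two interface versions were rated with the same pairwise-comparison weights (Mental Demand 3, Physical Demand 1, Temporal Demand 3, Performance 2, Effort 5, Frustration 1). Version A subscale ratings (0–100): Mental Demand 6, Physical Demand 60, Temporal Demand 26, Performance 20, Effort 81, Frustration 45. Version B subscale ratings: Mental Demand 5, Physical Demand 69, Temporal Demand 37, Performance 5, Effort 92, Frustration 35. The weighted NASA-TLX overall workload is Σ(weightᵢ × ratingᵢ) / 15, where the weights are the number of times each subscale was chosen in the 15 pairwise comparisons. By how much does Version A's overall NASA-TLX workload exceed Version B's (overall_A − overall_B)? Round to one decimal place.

-3.6

Version A weighted sum = 3·6 + 1·60 + 3·26 + 2·20 + 5·81 + 1·45 = 18 + 60 + 78 + 40 + 405 + 45 = 646; overall_A = 646/15 = 43.0667.
Version B weighted sum = 3·5 + 1·69 + 3·37 + 2·5 + 5·92 + 1·35 = 15 + 69 + 111 + 10 + 460 + 35 = 700; overall_B = 700/15 = 46.6667.
Difference = 43.0667 − 46.6667 = -3.6000 ≈ -3.6.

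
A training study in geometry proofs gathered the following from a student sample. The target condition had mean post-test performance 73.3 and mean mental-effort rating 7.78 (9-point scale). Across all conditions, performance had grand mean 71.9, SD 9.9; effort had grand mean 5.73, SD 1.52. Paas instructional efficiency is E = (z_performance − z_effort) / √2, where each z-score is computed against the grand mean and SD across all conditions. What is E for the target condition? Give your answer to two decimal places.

z_performance = (73.3 − 71.9) / 9.9 = 1.4000 / 9.9 = 0.1414.
z_effort = (7.78 − 5.73) / 1.52 = 2.0500 / 1.52 = 1.3487.
z_P − z_E = 0.1414 − 1.3487 = -1.2073.
E = -1.2073 / √2 = -1.2073 / 1.41421 = -0.8537 ≈ -0.85.

-0.85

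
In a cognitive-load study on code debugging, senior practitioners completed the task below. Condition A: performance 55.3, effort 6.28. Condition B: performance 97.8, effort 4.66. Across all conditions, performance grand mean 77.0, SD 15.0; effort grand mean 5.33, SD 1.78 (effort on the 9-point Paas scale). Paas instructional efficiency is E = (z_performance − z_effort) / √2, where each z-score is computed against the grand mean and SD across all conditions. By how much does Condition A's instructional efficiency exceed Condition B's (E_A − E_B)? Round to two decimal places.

-2.65

Condition A: z_P = (55.3 − 77.0)/15.0 = -1.4467; z_E = (6.28 − 5.33)/1.78 = 0.5337; E_A = (-1.4467 − 0.5337)/√2 = -1.4004.
Condition B: z_P = (97.8 − 77.0)/15.0 = 1.3867; z_E = (4.66 − 5.33)/1.78 = -0.3764; E_B = (1.3867 − (-0.3764))/√2 = 1.2467.
E_A − E_B = -1.4004 − 1.2467 = -2.6471 ≈ -2.65.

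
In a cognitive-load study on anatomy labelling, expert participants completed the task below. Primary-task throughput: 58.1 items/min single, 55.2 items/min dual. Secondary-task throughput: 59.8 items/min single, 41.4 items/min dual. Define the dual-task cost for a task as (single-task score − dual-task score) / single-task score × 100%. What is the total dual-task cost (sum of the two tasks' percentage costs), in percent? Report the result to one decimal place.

Primary cost = (58.1 − 55.2) / 58.1 × 100% = 4.9914%.
Secondary cost = (59.8 − 41.4) / 59.8 × 100% = 30.7692%.
Total = 4.9914% + 30.7692% = 35.7606% ≈ 35.8%.

35.8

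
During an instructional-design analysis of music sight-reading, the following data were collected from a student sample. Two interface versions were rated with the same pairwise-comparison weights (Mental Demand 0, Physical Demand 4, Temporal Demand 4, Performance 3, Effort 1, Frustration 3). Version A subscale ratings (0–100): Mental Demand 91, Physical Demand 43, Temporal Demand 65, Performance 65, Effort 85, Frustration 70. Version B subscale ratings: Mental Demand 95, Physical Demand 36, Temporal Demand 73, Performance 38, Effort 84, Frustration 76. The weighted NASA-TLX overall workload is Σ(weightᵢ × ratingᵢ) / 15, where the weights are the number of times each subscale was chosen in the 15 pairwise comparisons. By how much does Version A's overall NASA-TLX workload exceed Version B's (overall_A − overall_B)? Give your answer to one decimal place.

Version A weighted sum = 0·91 + 4·43 + 4·65 + 3·65 + 1·85 + 3·70 = 0 + 172 + 260 + 195 + 85 + 210 = 922; overall_A = 922/15 = 61.4667.
Version B weighted sum = 0·95 + 4·36 + 4·73 + 3·38 + 1·84 + 3·76 = 0 + 144 + 292 + 114 + 84 + 228 = 862; overall_B = 862/15 = 57.4667.
Difference = 61.4667 − 57.4667 = 4.0000 ≈ 4.0.

4.0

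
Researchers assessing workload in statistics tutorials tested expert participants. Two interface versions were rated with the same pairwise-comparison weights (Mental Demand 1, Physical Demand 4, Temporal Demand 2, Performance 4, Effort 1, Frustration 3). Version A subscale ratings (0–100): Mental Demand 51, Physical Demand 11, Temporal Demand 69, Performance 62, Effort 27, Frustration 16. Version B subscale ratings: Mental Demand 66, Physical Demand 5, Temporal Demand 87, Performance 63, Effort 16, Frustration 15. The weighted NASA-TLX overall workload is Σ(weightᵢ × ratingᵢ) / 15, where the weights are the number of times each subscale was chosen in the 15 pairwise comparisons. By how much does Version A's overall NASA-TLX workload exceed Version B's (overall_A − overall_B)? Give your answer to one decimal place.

-1.1

Version A weighted sum = 1·51 + 4·11 + 2·69 + 4·62 + 1·27 + 3·16 = 51 + 44 + 138 + 248 + 27 + 48 = 556; overall_A = 556/15 = 37.0667.
Version B weighted sum = 1·66 + 4·5 + 2·87 + 4·63 + 1·16 + 3·15 = 66 + 20 + 174 + 252 + 16 + 45 = 573; overall_B = 573/15 = 38.2000.
Difference = 37.0667 − 38.2000 = -1.1333 ≈ -1.1.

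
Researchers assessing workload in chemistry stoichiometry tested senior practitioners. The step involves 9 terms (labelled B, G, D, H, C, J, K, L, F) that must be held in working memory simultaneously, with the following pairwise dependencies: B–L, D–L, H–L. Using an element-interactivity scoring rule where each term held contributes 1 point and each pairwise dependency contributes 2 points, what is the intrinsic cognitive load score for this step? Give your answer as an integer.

Count of terms held simultaneously: 9.
Count of pairwise dependencies listed: 3.
Element contribution: 9 × 1 = 9.
Interaction contribution: 3 × 2 = 6.
Intrinsic load = 9 + 6 = 15.

15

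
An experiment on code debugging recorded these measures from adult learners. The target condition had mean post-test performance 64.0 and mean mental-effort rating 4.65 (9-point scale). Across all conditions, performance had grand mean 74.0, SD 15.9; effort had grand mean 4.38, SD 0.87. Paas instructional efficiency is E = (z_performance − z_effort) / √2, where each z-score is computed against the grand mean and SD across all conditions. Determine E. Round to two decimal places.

z_performance = (64.0 − 74.0) / 15.9 = -10.0000 / 15.9 = -0.6289.
z_effort = (4.65 − 4.38) / 0.87 = 0.2700 / 0.87 = 0.3103.
z_P − z_E = -0.6289 − 0.3103 = -0.9392.
E = -0.9392 / √2 = -0.9392 / 1.41421 = -0.6641 ≈ -0.66.

-0.66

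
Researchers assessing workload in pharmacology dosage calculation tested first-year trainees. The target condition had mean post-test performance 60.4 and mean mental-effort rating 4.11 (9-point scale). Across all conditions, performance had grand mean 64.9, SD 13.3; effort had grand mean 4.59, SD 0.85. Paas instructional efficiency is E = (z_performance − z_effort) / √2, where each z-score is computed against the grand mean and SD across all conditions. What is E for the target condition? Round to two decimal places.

0.16

z_performance = (60.4 − 64.9) / 13.3 = -4.5000 / 13.3 = -0.3383.
z_effort = (4.11 − 4.59) / 0.85 = -0.4800 / 0.85 = -0.5647.
z_P − z_E = -0.3383 − (-0.5647) = 0.2264.
E = 0.2264 / √2 = 0.2264 / 1.41421 = 0.1601 ≈ 0.16.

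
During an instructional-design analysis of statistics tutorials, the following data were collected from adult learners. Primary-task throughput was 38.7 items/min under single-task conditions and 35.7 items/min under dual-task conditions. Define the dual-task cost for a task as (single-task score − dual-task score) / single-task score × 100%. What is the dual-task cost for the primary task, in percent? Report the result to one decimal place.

7.8

Cost = (38.7 − 35.7) / 38.7 × 100%
     = 3.0000 / 38.7 × 100% = 7.7519%.
≈ 7.8%.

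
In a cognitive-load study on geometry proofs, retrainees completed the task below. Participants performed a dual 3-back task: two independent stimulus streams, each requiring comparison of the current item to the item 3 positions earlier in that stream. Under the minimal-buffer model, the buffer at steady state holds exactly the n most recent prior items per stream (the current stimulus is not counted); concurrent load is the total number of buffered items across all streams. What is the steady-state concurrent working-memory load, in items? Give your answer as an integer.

6

Each stream's buffer holds its 3 most recent prior items.
Two independent streams: 2 × 3 = 6 buffered items at steady state.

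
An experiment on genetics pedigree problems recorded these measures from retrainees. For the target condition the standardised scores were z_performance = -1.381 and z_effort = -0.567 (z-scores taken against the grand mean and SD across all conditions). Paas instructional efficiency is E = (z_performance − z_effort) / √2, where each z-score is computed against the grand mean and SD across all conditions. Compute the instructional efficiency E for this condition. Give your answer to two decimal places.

-0.58

z_P − z_E = -1.381 − (-0.567) = -0.8140.
E = -0.8140 / √2 = -0.8140 / 1.41421 = -0.5756 ≈ -0.58.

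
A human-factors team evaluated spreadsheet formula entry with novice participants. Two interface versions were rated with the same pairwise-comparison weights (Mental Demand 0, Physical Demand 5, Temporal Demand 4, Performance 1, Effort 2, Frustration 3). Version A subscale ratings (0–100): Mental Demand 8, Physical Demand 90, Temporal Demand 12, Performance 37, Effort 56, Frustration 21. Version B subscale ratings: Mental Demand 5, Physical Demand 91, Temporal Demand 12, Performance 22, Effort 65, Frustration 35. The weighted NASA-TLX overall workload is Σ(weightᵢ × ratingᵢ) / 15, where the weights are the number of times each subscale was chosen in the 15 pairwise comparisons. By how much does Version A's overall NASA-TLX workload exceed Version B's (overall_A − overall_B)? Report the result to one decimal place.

-3.3

Version A weighted sum = 0·8 + 5·90 + 4·12 + 1·37 + 2·56 + 3·21 = 0 + 450 + 48 + 37 + 112 + 63 = 710; overall_A = 710/15 = 47.3333.
Version B weighted sum = 0·5 + 5·91 + 4·12 + 1·22 + 2·65 + 3·35 = 0 + 455 + 48 + 22 + 130 + 105 = 760; overall_B = 760/15 = 50.6667.
Difference = 47.3333 − 50.6667 = -3.3334 ≈ -3.3.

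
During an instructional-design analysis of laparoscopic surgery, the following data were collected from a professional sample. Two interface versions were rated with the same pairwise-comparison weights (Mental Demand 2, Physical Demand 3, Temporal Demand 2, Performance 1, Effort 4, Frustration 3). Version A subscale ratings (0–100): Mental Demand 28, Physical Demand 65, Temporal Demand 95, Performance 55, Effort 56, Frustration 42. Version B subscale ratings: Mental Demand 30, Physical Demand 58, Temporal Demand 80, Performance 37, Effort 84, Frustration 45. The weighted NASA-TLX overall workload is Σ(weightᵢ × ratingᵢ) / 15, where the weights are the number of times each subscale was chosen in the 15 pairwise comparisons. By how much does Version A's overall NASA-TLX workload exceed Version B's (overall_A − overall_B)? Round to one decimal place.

-3.7

Version A weighted sum = 2·28 + 3·65 + 2·95 + 1·55 + 4·56 + 3·42 = 56 + 195 + 190 + 55 + 224 + 126 = 846; overall_A = 846/15 = 56.4000.
Version B weighted sum = 2·30 + 3·58 + 2·80 + 1·37 + 4·84 + 3·45 = 60 + 174 + 160 + 37 + 336 + 135 = 902; overall_B = 902/15 = 60.1333.
Difference = 56.4000 − 60.1333 = -3.7333 ≈ -3.7.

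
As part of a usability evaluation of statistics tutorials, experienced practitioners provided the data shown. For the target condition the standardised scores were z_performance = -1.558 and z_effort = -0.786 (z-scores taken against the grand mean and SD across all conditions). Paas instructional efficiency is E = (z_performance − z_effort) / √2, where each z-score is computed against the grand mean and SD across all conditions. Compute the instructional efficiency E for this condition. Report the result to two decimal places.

z_P − z_E = -1.558 − (-0.786) = -0.7720.
E = -0.7720 / √2 = -0.7720 / 1.41421 = -0.5459 ≈ -0.55.

-0.55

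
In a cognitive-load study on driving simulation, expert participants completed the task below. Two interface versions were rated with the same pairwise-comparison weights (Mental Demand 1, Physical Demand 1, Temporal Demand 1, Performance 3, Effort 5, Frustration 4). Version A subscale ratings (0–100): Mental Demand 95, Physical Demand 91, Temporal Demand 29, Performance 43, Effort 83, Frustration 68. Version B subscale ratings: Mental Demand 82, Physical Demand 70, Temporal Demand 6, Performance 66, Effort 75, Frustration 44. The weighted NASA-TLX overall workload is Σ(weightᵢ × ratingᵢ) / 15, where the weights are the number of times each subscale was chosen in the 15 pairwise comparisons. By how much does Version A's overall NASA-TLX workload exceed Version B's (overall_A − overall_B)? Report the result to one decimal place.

Version A weighted sum = 1·95 + 1·91 + 1·29 + 3·43 + 5·83 + 4·68 = 95 + 91 + 29 + 129 + 415 + 272 = 1031; overall_A = 1031/15 = 68.7333.
Version B weighted sum = 1·82 + 1·70 + 1·6 + 3·66 + 5·75 + 4·44 = 82 + 70 + 6 + 198 + 375 + 176 = 907; overall_B = 907/15 = 60.4667.
Difference = 68.7333 − 60.4667 = 8.2666 ≈ 8.3.

8.3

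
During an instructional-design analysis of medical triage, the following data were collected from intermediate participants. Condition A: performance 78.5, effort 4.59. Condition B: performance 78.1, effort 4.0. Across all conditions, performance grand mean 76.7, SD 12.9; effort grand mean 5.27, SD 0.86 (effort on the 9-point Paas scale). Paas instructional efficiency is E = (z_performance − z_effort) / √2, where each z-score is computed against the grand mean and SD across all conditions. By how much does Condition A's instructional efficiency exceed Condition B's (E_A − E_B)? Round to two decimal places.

-0.46

Condition A: z_P = (78.5 − 76.7)/12.9 = 0.1395; z_E = (4.59 − 5.27)/0.86 = -0.7907; E_A = (0.1395 − (-0.7907))/√2 = 0.6578.
Condition B: z_P = (78.1 − 76.7)/12.9 = 0.1085; z_E = (4.0 − 5.27)/0.86 = -1.4767; E_B = (0.1085 − (-1.4767))/√2 = 1.1209.
E_A − E_B = 0.6578 − 1.1209 = -0.4631 ≈ -0.46.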